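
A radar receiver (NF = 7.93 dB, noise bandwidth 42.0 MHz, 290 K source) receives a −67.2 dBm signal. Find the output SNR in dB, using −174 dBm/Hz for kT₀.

Noise floor: N = −174 + 10 log₁₀(B) + NF
10 log₁₀(4.20×10⁷) = 76.23 dB
N = −174 + 76.23 + 7.93 = −89.84 dBm
SNR = P_sig − N = −67.2 − (−89.84) = 22.64 dB → 22.6 dB

22.6 dB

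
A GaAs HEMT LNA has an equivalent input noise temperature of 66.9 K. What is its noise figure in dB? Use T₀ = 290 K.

0.901 dB

F = 1 + T_e/T₀ = 1 + 66.9/290 = 1.23069
NF = 10 log₁₀(1.23069) = 0.901 dB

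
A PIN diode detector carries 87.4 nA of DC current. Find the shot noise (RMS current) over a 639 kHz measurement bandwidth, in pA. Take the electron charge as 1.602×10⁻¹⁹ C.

134 pA

I_n = √(2qI·B)
2qI·B = 2 × 1.602×10⁻¹⁹ × 8.74×10⁻⁸ × 6.39×10⁵ = 1.79×10⁻²⁰ A²
I_n = √(1.79×10⁻²⁰) = 1.34×10⁻¹⁰ A = 134 pA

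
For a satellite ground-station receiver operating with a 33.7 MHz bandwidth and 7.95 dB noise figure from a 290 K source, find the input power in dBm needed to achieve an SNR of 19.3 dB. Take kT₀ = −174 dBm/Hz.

Sensitivity = −174 + 10 log₁₀(B) + NF + SNR_min
= −174 + 75.28 + 7.95 + 19.3
= −71.47 dBm → −71.5 dBm

−71.5 dBm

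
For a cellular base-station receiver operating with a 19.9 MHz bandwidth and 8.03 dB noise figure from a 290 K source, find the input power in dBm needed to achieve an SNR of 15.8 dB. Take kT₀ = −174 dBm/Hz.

−77.2 dBm

Sensitivity = −174 + 10 log₁₀(B) + NF + SNR_min
= −174 + 72.99 + 8.03 + 15.8
= −77.18 dBm → −77.2 dBm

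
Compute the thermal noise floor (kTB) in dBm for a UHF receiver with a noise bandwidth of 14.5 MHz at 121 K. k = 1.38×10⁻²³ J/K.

P_n = kTB = 1.38×10⁻²³ × 121 × 1.45×10⁷ = 2.42×10⁻¹⁴ W
In dBm: 10 log₁₀(2.42×10⁻¹⁴ / 10⁻³) = −106.2 dBm

−106.2 dBm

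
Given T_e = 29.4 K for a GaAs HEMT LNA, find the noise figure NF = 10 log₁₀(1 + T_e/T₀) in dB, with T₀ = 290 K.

0.419 dB

F = 1 + T_e/T₀ = 1 + 29.4/290 = 1.10138
NF = 10 log₁₀(1.10138) = 0.419 dB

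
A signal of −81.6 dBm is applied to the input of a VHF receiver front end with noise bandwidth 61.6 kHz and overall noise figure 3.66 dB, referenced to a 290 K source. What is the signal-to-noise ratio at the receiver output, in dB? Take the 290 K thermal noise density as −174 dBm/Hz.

Noise floor: N = −174 + 10 log₁₀(B) + NF
10 log₁₀(6.16×10⁴) = 47.9 dB
N = −174 + 47.9 + 3.66 = −122.44 dBm
SNR = P_sig − N = −81.6 − (−122.44) = 40.84 dB → 40.8 dB

40.8 dB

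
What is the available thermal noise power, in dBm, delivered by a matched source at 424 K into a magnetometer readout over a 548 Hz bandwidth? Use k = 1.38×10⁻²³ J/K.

−144.9 dBm

P_n = kTB = 1.38×10⁻²³ × 424 × 5.48×10² = 3.21×10⁻¹⁸ W
In dBm: 10 log₁₀(3.21×10⁻¹⁸ / 10⁻³) = −144.9 dBm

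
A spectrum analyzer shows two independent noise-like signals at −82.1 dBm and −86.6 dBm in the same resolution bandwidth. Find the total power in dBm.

−80.8 dBm

Convert to linear, add, convert back:
P₁ = 6.17×10⁻¹² W, P₂ = 2.19×10⁻¹² W
P_tot = 8.35×10⁻¹² W → 10 log₁₀(P_tot / 10⁻³) = −80.8 dBm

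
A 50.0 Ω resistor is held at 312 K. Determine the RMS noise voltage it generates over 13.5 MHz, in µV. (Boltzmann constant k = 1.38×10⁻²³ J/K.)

V_n = √(4kTRB)
4kTRB = 4 × 1.38×10⁻²³ × 312 × 5.00×10¹ × 1.35×10⁷ = 1.16×10⁻¹¹ V²
V_n = √(1.16×10⁻¹¹) = 3.41×10⁻⁶ V = 3.41 µV

3.41 µV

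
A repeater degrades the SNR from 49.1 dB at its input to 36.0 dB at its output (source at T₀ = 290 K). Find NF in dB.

13.1 dB

NF (dB) = SNR_in(dB) − SNR_out(dB) when the source is at T₀
NF = 49.1 − 36.0 = 13.1 dB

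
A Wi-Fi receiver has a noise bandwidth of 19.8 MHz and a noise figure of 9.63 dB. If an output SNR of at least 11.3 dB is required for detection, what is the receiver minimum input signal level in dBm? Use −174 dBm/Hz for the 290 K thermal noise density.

Sensitivity = −174 + 10 log₁₀(B) + NF + SNR_min
= −174 + 72.97 + 9.63 + 11.3
= −80.10 dBm → −80.1 dBm

−80.1 dBm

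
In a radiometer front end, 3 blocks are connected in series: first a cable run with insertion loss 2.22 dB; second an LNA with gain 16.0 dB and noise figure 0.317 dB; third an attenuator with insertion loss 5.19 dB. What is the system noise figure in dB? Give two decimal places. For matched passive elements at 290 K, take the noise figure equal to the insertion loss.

2.76 dB

Convert to linear (a loss of L dB is a gain of −L dB): F_i = 10^(NF_i/10), G_i = 10^(G_i,dB/10)
  Stage 1: F_1 = 10^(2.22/10) = 1.667, G_1 = 10^(−2.22/10) = 0.5998
  Stage 2: F_2 = 10^(0.317/10) = 1.076, G_2 = 10^(16.0/10) = 39.81
  Stage 3: F_3 = 10^(5.19/10) = 3.304, G_3 = 10^(−5.19/10) = 0.3027
Friis cascade:
  F = 1.667 + (1.076 − 1)/0.5998 + (3.304 − 1)/23.88 = 1.890
NF = 10 log₁₀(1.890) = 2.76 dB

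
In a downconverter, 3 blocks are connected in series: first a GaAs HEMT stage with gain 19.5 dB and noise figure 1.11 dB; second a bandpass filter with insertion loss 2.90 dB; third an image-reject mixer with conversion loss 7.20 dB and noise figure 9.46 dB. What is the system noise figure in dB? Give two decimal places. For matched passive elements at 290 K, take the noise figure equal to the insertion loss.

Convert to linear (a loss of L dB is a gain of −L dB): F_i = 10^(NF_i/10), G_i = 10^(G_i,dB/10)
  Stage 1: F_1 = 10^(1.11/10) = 1.291, G_1 = 10^(19.5/10) = 89.13
  Stage 2: F_2 = 10^(2.90/10) = 1.950, G_2 = 10^(−2.90/10) = 0.5129
  Stage 3: F_3 = 10^(9.46/10) = 8.831, G_3 = 10^(−7.20/10) = 0.1905
Friis cascade:
  F = 1.291 + (1.950 − 1)/89.13 + (8.831 − 1)/45.71 = 1.473
NF = 10 log₁₀(1.473) = 1.68 dB

1.68 dB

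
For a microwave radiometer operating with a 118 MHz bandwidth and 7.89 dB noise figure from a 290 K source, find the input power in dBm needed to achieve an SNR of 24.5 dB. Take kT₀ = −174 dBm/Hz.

Sensitivity = −174 + 10 log₁₀(B) + NF + SNR_min
= −174 + 80.72 + 7.89 + 24.5
= −60.89 dBm → −60.9 dBm

−60.9 dBm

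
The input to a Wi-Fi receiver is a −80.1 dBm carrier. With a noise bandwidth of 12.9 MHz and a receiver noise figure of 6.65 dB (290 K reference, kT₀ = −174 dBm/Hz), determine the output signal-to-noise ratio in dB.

16.1 dB

Noise floor: N = −174 + 10 log₁₀(B) + NF
10 log₁₀(1.29×10⁷) = 71.11 dB
N = −174 + 71.11 + 6.65 = −96.24 dBm
SNR = P_sig − N = −80.1 − (−96.24) = 16.14 dB → 16.1 dB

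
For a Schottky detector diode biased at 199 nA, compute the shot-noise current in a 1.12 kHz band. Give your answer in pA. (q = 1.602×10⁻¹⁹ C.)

I_n = √(2qI·B)
2qI·B = 2 × 1.602×10⁻¹⁹ × 1.99×10⁻⁷ × 1.12×10³ = 7.14×10⁻²³ A²
I_n = √(7.14×10⁻²³) = 8.45×10⁻¹² A = 8.45 pA

8.45 pA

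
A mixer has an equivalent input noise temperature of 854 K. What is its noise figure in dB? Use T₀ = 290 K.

F = 1 + T_e/T₀ = 1 + 854/290 = 3.94483
NF = 10 log₁₀(3.94483) = 5.96 dB

5.96 dB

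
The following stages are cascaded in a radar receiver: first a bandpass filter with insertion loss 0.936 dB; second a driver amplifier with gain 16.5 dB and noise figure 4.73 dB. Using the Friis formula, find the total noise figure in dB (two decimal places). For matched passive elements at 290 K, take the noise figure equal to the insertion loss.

5.67 dB

Convert to linear (a loss of L dB is a gain of −L dB): F_i = 10^(NF_i/10), G_i = 10^(G_i,dB/10)
  Stage 1: F_1 = 10^(0.936/10) = 1.241, G_1 = 10^(−0.936/10) = 0.8061
  Stage 2: F_2 = 10^(4.73/10) = 2.972, G_2 = 10^(16.5/10) = 44.67
Friis cascade:
  F = 1.241 + (2.972 − 1)/0.8061 = 3.686
NF = 10 log₁₀(3.686) = 5.67 dB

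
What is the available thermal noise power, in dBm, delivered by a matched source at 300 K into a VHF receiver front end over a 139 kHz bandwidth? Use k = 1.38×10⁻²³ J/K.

P_n = kTB = 1.38×10⁻²³ × 300 × 1.39×10⁵ = 5.75×10⁻¹⁶ W
In dBm: 10 log₁₀(5.75×10⁻¹⁶ / 10⁻³) = −122.4 dBm

−122.4 dBm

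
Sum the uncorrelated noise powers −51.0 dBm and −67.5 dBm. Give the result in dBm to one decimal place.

Convert to linear, add, convert back:
P₁ = 7.94×10⁻⁹ W, P₂ = 1.78×10⁻¹⁰ W
P_tot = 8.12×10⁻⁹ W → 10 log₁₀(P_tot / 10⁻³) = −50.9 dBm

−50.9 dBm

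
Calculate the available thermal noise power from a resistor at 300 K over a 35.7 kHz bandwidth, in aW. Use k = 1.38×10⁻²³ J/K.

148 aW

P_n = kTB = 1.38×10⁻²³ × 300 × 3.57×10⁴ = 1.48×10⁻¹⁶ W = 148 aW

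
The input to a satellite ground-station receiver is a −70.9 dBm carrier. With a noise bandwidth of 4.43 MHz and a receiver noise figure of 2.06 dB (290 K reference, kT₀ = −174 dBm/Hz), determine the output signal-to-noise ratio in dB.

34.6 dB

Noise floor: N = −174 + 10 log₁₀(B) + NF
10 log₁₀(4.43×10⁶) = 66.46 dB
N = −174 + 66.46 + 2.06 = −105.48 dBm
SNR = P_sig − N = −70.9 − (−105.48) = 34.58 dB → 34.6 dB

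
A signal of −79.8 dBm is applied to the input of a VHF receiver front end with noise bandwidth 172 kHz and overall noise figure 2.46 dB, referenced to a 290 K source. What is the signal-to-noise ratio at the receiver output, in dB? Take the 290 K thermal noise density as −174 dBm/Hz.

Noise floor: N = −174 + 10 log₁₀(B) + NF
10 log₁₀(1.72×10⁵) = 52.36 dB
N = −174 + 52.36 + 2.46 = −119.18 dBm
SNR = P_sig − N = −79.8 − (−119.18) = 39.38 dB → 39.4 dB

39.4 dB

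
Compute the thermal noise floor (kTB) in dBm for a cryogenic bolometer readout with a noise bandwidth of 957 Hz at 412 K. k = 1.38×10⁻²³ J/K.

−142.6 dBm

P_n = kTB = 1.38×10⁻²³ × 412 × 9.57×10² = 5.44×10⁻¹⁸ W
In dBm: 10 log₁₀(5.44×10⁻¹⁸ / 10⁻³) = −142.6 dBm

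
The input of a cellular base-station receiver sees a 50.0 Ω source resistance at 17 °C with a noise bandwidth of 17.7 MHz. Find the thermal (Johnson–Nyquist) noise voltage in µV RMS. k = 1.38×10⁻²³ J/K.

3.76 µV

T = 17 °C + 273.15 = 290.15 K
V_n = √(4kTRB)
4kTRB = 4 × 1.38×10⁻²³ × 290.15 × 5.00×10¹ × 1.77×10⁷ = 1.42×10⁻¹¹ V²
V_n = √(1.42×10⁻¹¹) = 3.76×10⁻⁶ V = 3.76 µV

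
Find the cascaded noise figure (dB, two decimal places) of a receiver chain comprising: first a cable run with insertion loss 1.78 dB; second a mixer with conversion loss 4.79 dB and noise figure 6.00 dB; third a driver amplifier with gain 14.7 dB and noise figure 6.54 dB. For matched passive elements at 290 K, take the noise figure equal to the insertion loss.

Convert to linear (a loss of L dB is a gain of −L dB): F_i = 10^(NF_i/10), G_i = 10^(G_i,dB/10)
  Stage 1: F_1 = 10^(1.78/10) = 1.507, G_1 = 10^(−1.78/10) = 0.6637
  Stage 2: F_2 = 10^(6.00/10) = 3.981, G_2 = 10^(−4.79/10) = 0.3319
  Stage 3: F_3 = 10^(6.54/10) = 4.508, G_3 = 10^(14.7/10) = 29.51
Friis cascade:
  F = 1.507 + (3.981 − 1)/0.6637 + (4.508 − 1)/0.2203 = 21.92
NF = 10 log₁₀(21.92) = 13.41 dB

13.41 dB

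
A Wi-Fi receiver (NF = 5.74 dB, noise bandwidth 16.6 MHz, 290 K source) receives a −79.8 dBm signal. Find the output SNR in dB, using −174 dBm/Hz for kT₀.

Noise floor: N = −174 + 10 log₁₀(B) + NF
10 log₁₀(1.66×10⁷) = 72.2 dB
N = −174 + 72.2 + 5.74 = −96.06 dBm
SNR = P_sig − N = −79.8 − (−96.06) = 16.26 dB → 16.3 dB

16.3 dB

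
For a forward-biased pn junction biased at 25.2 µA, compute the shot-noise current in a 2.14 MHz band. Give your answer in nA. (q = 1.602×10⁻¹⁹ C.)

I_n = √(2qI·B)
2qI·B = 2 × 1.602×10⁻¹⁹ × 2.52×10⁻⁵ × 2.14×10⁶ = 1.73×10⁻¹⁷ A²
I_n = √(1.73×10⁻¹⁷) = 4.16×10⁻⁹ A = 4.16 nA

4.16 nA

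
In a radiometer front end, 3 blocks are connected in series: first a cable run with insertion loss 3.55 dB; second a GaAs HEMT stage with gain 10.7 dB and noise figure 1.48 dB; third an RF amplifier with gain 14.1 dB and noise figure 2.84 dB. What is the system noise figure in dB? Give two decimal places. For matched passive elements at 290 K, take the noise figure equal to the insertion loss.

5.27 dB

Convert to linear (a loss of L dB is a gain of −L dB): F_i = 10^(NF_i/10), G_i = 10^(G_i,dB/10)
  Stage 1: F_1 = 10^(3.55/10) = 2.265, G_1 = 10^(−3.55/10) = 0.4416
  Stage 2: F_2 = 10^(1.48/10) = 1.406, G_2 = 10^(10.7/10) = 11.75
  Stage 3: F_3 = 10^(2.84/10) = 1.923, G_3 = 10^(14.1/10) = 25.70
Friis cascade:
  F = 2.265 + (1.406 − 1)/0.4416 + (1.923 − 1)/5.188 = 3.362
NF = 10 log₁₀(3.362) = 5.27 dB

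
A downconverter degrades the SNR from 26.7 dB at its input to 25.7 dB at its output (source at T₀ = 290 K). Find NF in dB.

1.0 dB

NF (dB) = SNR_in(dB) − SNR_out(dB) when the source is at T₀
NF = 26.7 − 25.7 = 1.0 dB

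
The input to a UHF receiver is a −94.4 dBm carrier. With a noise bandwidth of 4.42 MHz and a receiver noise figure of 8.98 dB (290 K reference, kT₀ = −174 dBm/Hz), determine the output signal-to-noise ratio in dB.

4.2 dB

Noise floor: N = −174 + 10 log₁₀(B) + NF
10 log₁₀(4.42×10⁶) = 66.45 dB
N = −174 + 66.45 + 8.98 = −98.57 dBm
SNR = P_sig − N = −94.4 − (−98.57) = 4.17 dB → 4.2 dB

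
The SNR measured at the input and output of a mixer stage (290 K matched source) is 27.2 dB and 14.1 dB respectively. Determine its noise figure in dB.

13.1 dB

NF (dB) = SNR_in(dB) − SNR_out(dB) when the source is at T₀
NF = 27.2 − 14.1 = 13.1 dB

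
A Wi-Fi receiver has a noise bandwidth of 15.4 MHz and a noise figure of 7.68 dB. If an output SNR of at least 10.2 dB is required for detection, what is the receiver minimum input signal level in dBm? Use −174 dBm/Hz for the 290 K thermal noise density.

−84.2 dBm

Sensitivity = −174 + 10 log₁₀(B) + NF + SNR_min
= −174 + 71.88 + 7.68 + 10.2
= −84.24 dBm → −84.2 dBm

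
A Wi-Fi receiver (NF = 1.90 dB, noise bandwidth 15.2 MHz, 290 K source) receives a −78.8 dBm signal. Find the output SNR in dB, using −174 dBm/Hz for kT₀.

Noise floor: N = −174 + 10 log₁₀(B) + NF
10 log₁₀(1.52×10⁷) = 71.82 dB
N = −174 + 71.82 + 1.90 = −100.28 dBm
SNR = P_sig − N = −78.8 − (−100.28) = 21.48 dB → 21.5 dB

21.5 dB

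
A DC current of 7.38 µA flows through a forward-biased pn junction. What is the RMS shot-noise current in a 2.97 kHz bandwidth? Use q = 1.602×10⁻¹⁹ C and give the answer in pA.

83.8 pA

I_n = √(2qI·B)
2qI·B = 2 × 1.602×10⁻¹⁹ × 7.38×10⁻⁶ × 2.97×10³ = 7.02×10⁻²¹ A²
I_n = √(7.02×10⁻²¹) = 8.38×10⁻¹¹ A = 83.8 pA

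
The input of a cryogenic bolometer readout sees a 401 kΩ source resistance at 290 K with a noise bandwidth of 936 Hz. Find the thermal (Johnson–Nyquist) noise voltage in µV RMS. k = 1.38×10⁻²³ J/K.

V_n = √(4kTRB)
4kTRB = 4 × 1.38×10⁻²³ × 290 × 4.01×10⁵ × 9.36×10² = 6.01×10⁻¹² V²
V_n = √(6.01×10⁻¹²) = 2.45×10⁻⁶ V = 2.45 µV

2.45 µV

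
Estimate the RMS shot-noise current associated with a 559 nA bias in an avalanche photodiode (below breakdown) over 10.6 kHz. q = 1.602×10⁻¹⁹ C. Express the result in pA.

43.6 pA

I_n = √(2qI·B)
2qI·B = 2 × 1.602×10⁻¹⁹ × 5.59×10⁻⁷ × 1.06×10⁴ = 1.90×10⁻²¹ A²
I_n = √(1.90×10⁻²¹) = 4.36×10⁻¹¹ A = 43.6 pA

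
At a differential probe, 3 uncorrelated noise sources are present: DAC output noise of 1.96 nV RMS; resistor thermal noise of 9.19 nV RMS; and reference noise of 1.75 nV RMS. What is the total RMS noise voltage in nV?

Uncorrelated sources add in power (mean-square): V_tot = √(ΣV_i²)
V_tot = √[(1.96×10⁻⁹)² + (9.19×10⁻⁹)² + (1.75×10⁻⁹)²] = 9.56×10⁻⁹ V = 9.56 nV

9.56 nV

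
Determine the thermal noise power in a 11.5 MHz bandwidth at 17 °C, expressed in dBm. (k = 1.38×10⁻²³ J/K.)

T = 17 °C + 273.15 = 290.15 K
P_n = kTB = 1.38×10⁻²³ × 290.15 × 1.15×10⁷ = 4.60×10⁻¹⁴ W
In dBm: 10 log₁₀(4.60×10⁻¹⁴ / 10⁻³) = −103.4 dBm

−103.4 dBm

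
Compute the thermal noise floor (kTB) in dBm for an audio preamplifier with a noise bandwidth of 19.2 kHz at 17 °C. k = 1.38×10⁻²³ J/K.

−131.1 dBm

T = 17 °C + 273.15 = 290.15 K
P_n = kTB = 1.38×10⁻²³ × 290.15 × 1.92×10⁴ = 7.69×10⁻¹⁷ W
In dBm: 10 log₁₀(7.69×10⁻¹⁷ / 10⁻³) = −131.1 dBm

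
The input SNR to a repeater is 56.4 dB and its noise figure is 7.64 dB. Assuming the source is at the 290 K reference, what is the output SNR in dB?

By definition F = SNR_in/SNR_out, so in dB: SNR_out = SNR_in − NF
SNR_out = 56.4 − 7.64 = 48.76 dB

48.76 dB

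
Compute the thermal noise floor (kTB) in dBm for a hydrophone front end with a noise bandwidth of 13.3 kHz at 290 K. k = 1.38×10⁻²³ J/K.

P_n = kTB = 1.38×10⁻²³ × 290 × 1.33×10⁴ = 5.32×10⁻¹⁷ W
In dBm: 10 log₁₀(5.32×10⁻¹⁷ / 10⁻³) = −132.7 dBm

−132.7 dBm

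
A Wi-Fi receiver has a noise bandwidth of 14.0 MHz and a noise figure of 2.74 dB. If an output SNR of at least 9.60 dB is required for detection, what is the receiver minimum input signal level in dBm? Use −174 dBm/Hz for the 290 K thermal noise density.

−90.2 dBm

Sensitivity = −174 + 10 log₁₀(B) + NF + SNR_min
= −174 + 71.46 + 2.74 + 9.60
= −90.20 dBm → −90.2 dBm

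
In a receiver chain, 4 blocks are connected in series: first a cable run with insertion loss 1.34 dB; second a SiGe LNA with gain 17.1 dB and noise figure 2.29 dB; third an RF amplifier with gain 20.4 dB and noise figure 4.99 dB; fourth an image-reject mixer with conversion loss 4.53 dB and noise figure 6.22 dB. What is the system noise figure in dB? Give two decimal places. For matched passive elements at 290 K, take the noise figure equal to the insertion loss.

3.74 dB

Convert to linear (a loss of L dB is a gain of −L dB): F_i = 10^(NF_i/10), G_i = 10^(G_i,dB/10)
  Stage 1: F_1 = 10^(1.34/10) = 1.361, G_1 = 10^(−1.34/10) = 0.7345
  Stage 2: F_2 = 10^(2.29/10) = 1.694, G_2 = 10^(17.1/10) = 51.29
  Stage 3: F_3 = 10^(4.99/10) = 3.155, G_3 = 10^(20.4/10) = 109.6
  Stage 4: F_4 = 10^(6.22/10) = 4.188, G_4 = 10^(−4.53/10) = 0.3524
Friis cascade:
  F = 1.361 + (1.694 − 1)/0.7345 + (3.155 − 1)/37.67 + (4.188 − 1)/4130 = 2.365
NF = 10 log₁₀(2.365) = 3.74 dB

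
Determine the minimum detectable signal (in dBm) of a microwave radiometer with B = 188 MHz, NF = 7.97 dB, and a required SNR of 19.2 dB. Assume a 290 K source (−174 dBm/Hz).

−64.1 dBm

Sensitivity = −174 + 10 log₁₀(B) + NF + SNR_min
= −174 + 82.74 + 7.97 + 19.2
= −64.09 dBm → −64.1 dBm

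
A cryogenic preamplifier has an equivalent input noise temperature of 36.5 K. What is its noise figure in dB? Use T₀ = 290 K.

0.515 dB

F = 1 + T_e/T₀ = 1 + 36.5/290 = 1.12586
NF = 10 log₁₀(1.12586) = 0.515 dB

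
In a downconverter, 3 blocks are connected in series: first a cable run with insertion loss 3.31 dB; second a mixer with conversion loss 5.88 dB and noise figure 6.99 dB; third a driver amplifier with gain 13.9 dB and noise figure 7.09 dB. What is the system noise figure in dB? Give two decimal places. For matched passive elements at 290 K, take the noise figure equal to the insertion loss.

16.52 dB

Convert to linear (a loss of L dB is a gain of −L dB): F_i = 10^(NF_i/10), G_i = 10^(G_i,dB/10)
  Stage 1: F_1 = 10^(3.31/10) = 2.143, G_1 = 10^(−3.31/10) = 0.4667
  Stage 2: F_2 = 10^(6.99/10) = 5.000, G_2 = 10^(−5.88/10) = 0.2582
  Stage 3: F_3 = 10^(7.09/10) = 5.117, G_3 = 10^(13.9/10) = 24.55
Friis cascade:
  F = 2.143 + (5.000 − 1)/0.4667 + (5.117 − 1)/0.1205 = 44.88
NF = 10 log₁₀(44.88) = 16.52 dB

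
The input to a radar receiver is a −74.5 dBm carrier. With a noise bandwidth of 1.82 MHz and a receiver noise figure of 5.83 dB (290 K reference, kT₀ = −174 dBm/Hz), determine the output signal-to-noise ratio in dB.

Noise floor: N = −174 + 10 log₁₀(B) + NF
10 log₁₀(1.82×10⁶) = 62.6 dB
N = −174 + 62.6 + 5.83 = −105.57 dBm
SNR = P_sig − N = −74.5 − (−105.57) = 31.07 dB → 31.1 dB

31.1 dB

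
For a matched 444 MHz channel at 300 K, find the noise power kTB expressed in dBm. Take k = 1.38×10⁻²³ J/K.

−87.4 dBm

P_n = kTB = 1.38×10⁻²³ × 300 × 4.44×10⁸ = 1.84×10⁻¹² W
In dBm: 10 log₁₀(1.84×10⁻¹² / 10⁻³) = −87.4 dBm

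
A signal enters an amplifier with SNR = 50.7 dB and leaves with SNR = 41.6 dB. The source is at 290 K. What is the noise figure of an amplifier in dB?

NF (dB) = SNR_in(dB) − SNR_out(dB) when the source is at T₀
NF = 50.7 − 41.6 = 9.1 dB

9.1 dB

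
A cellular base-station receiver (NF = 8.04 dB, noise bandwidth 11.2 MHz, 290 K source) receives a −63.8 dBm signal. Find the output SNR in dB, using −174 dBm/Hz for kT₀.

Noise floor: N = −174 + 10 log₁₀(B) + NF
10 log₁₀(1.12×10⁷) = 70.49 dB
N = −174 + 70.49 + 8.04 = −95.47 dBm
SNR = P_sig − N = −63.8 − (−95.47) = 31.67 dB → 31.7 dB

31.7 dB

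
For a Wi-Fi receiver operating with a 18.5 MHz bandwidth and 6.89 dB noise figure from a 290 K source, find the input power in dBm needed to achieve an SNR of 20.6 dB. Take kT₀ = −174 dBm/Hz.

Sensitivity = −174 + 10 log₁₀(B) + NF + SNR_min
= −174 + 72.67 + 6.89 + 20.6
= −73.84 dBm → −73.8 dBm

−73.8 dBm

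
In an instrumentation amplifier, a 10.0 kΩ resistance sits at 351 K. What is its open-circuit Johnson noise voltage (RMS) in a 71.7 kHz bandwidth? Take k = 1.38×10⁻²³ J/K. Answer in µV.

3.73 µV

V_n = √(4kTRB)
4kTRB = 4 × 1.38×10⁻²³ × 351 × 1.00×10⁴ × 7.17×10⁴ = 1.39×10⁻¹¹ V²
V_n = √(1.39×10⁻¹¹) = 3.73×10⁻⁶ V = 3.73 µV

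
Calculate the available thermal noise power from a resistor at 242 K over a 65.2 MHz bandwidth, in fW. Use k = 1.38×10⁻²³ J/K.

P_n = kTB = 1.38×10⁻²³ × 242 × 6.52×10⁷ = 2.18×10⁻¹³ W = 218 fW

218 fW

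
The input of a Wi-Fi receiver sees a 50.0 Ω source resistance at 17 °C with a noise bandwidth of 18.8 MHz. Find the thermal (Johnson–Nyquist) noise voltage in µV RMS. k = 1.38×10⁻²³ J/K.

T = 17 °C + 273.15 = 290.15 K
V_n = √(4kTRB)
4kTRB = 4 × 1.38×10⁻²³ × 290.15 × 5.00×10¹ × 1.88×10⁷ = 1.51×10⁻¹¹ V²
V_n = √(1.51×10⁻¹¹) = 3.88×10⁻⁶ V = 3.88 µV

3.88 µV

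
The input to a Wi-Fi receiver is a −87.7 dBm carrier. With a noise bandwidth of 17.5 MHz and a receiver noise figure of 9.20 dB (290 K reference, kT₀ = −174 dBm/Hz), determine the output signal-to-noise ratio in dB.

4.7 dB

Noise floor: N = −174 + 10 log₁₀(B) + NF
10 log₁₀(1.75×10⁷) = 72.43 dB
N = −174 + 72.43 + 9.20 = −92.37 dBm
SNR = P_sig − N = −87.7 − (−92.37) = 4.67 dB → 4.7 dB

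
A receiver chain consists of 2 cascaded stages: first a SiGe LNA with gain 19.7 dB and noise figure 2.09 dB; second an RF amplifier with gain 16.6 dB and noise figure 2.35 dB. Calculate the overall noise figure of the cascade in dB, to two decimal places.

Convert to linear (a loss of L dB is a gain of −L dB): F_i = 10^(NF_i/10), G_i = 10^(G_i,dB/10)
  Stage 1: F_1 = 10^(2.09/10) = 1.618, G_1 = 10^(19.7/10) = 93.33
  Stage 2: F_2 = 10^(2.35/10) = 1.718, G_2 = 10^(16.6/10) = 45.71
Friis cascade:
  F = 1.618 + (1.718 − 1)/93.33 = 1.626
NF = 10 log₁₀(1.626) = 2.11 dB

2.11 dB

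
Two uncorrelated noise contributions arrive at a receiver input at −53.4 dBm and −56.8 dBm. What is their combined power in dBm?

Convert to linear, add, convert back:
P₁ = 4.57×10⁻⁹ W, P₂ = 2.09×10⁻⁹ W
P_tot = 6.66×10⁻⁹ W → 10 log₁₀(P_tot / 10⁻³) = −51.8 dBm

−51.8 dBm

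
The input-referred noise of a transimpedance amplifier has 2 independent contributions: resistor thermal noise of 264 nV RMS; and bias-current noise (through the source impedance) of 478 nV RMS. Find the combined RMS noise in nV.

Uncorrelated sources add in power (mean-square): V_tot = √(ΣV_i²)
V_tot = √[(2.64×10⁻⁷)² + (4.78×10⁻⁷)²] = 5.46×10⁻⁷ V = 546 nV

546 nV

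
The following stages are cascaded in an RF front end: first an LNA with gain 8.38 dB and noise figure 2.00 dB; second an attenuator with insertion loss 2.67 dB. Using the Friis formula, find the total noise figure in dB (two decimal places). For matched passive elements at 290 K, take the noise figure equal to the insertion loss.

2.33 dB

Convert to linear (a loss of L dB is a gain of −L dB): F_i = 10^(NF_i/10), G_i = 10^(G_i,dB/10)
  Stage 1: F_1 = 10^(2.00/10) = 1.585, G_1 = 10^(8.38/10) = 6.887
  Stage 2: F_2 = 10^(2.67/10) = 1.849, G_2 = 10^(−2.67/10) = 0.5408
Friis cascade:
  F = 1.585 + (1.849 − 1)/6.887 = 1.708
NF = 10 log₁₀(1.708) = 2.33 dB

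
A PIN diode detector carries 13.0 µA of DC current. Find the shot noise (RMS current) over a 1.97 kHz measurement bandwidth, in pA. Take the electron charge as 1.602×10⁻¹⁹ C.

90.6 pA

I_n = √(2qI·B)
2qI·B = 2 × 1.602×10⁻¹⁹ × 1.30×10⁻⁵ × 1.97×10³ = 8.21×10⁻²¹ A²
I_n = √(8.21×10⁻²¹) = 9.06×10⁻¹¹ A = 90.6 pA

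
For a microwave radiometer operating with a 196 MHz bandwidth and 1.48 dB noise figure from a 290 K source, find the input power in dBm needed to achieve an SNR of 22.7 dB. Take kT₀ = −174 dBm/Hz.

−66.9 dBm

Sensitivity = −174 + 10 log₁₀(B) + NF + SNR_min
= −174 + 82.92 + 1.48 + 22.7
= −66.90 dBm → −66.9 dBm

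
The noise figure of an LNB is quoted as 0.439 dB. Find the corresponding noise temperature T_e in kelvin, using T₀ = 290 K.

30.8 K

F = 10^(0.439/10) = 1.10637
T_e = (F − 1)·T₀ = (1.10637 − 1) × 290 = 30.8 K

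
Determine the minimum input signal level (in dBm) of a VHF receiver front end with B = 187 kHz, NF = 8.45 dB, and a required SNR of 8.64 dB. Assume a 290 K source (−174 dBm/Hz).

−104.2 dBm

Sensitivity = −174 + 10 log₁₀(B) + NF + SNR_min
= −174 + 52.72 + 8.45 + 8.64
= −104.19 dBm → −104.2 dBm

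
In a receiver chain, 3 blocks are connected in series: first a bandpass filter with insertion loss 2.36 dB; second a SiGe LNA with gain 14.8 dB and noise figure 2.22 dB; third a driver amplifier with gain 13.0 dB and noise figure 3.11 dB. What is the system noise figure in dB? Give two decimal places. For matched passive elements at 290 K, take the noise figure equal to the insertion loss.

4.67 dB

Convert to linear (a loss of L dB is a gain of −L dB): F_i = 10^(NF_i/10), G_i = 10^(G_i,dB/10)
  Stage 1: F_1 = 10^(2.36/10) = 1.722, G_1 = 10^(−2.36/10) = 0.5808
  Stage 2: F_2 = 10^(2.22/10) = 1.667, G_2 = 10^(14.8/10) = 30.20
  Stage 3: F_3 = 10^(3.11/10) = 2.046, G_3 = 10^(13.0/10) = 19.95
Friis cascade:
  F = 1.722 + (1.667 − 1)/0.5808 + (2.046 − 1)/17.54 = 2.930
NF = 10 log₁₀(2.930) = 4.67 dB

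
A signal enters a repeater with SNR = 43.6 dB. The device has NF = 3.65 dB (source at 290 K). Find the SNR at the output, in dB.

By definition F = SNR_in/SNR_out, so in dB: SNR_out = SNR_in − NF
SNR_out = 43.6 − 3.65 = 39.95 dB

39.95 dB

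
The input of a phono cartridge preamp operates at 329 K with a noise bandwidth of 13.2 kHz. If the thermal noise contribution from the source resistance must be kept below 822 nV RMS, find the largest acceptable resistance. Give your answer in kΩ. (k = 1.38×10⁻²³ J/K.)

Johnson–Nyquist: V_n = √(4kTRB) ⇒ R = V_n² / (4kTB)
4kTB = 4 × 1.38×10⁻²³ × 329 × 1.32×10⁴ = 2.40×10⁻¹⁶
R = (8.22×10⁻⁷)² / 2.40×10⁻¹⁶ = 2.82×10³ Ω = 2.82 kΩ

2.82 kΩ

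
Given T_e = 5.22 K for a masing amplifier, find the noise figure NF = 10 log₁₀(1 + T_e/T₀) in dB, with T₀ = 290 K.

0.077 dB

F = 1 + T_e/T₀ = 1 + 5.22/290 = 1.018
NF = 10 log₁₀(1.018) = 0.077 dB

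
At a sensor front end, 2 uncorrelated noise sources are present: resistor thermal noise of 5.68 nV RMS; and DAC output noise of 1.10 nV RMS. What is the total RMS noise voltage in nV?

5.79 nV

Uncorrelated sources add in power (mean-square): V_tot = √(ΣV_i²)
V_tot = √[(5.68×10⁻⁹)² + (1.10×10⁻⁹)²] = 5.79×10⁻⁹ V = 5.79 nV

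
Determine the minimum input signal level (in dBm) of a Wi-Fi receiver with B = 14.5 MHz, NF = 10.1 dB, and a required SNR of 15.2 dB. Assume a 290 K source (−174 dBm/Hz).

Sensitivity = −174 + 10 log₁₀(B) + NF + SNR_min
= −174 + 71.61 + 10.1 + 15.2
= −77.09 dBm → −77.1 dBm

−77.1 dBm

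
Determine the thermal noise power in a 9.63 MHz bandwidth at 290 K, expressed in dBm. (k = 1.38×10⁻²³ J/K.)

−104.1 dBm

P_n = kTB = 1.38×10⁻²³ × 290 × 9.63×10⁶ = 3.85×10⁻¹⁴ W
In dBm: 10 log₁₀(3.85×10⁻¹⁴ / 10⁻³) = −104.1 dBm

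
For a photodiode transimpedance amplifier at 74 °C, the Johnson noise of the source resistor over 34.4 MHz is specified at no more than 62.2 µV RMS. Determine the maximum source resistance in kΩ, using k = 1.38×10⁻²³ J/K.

5.87 kΩ

T = 74 °C + 273.15 = 347.15 K
Johnson–Nyquist: V_n = √(4kTRB) ⇒ R = V_n² / (4kTB)
4kTB = 4 × 1.38×10⁻²³ × 347.15 × 3.44×10⁷ = 6.59×10⁻¹³
R = (6.22×10⁻⁵)² / 6.59×10⁻¹³ = 5.87×10³ Ω = 5.87 kΩ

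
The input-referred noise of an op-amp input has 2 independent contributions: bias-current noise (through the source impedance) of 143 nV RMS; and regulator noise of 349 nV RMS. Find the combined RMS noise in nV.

Uncorrelated sources add in power (mean-square): V_tot = √(ΣV_i²)
V_tot = √[(1.43×10⁻⁷)² + (3.49×10⁻⁷)²] = 3.77×10⁻⁷ V = 377 nV

377 nV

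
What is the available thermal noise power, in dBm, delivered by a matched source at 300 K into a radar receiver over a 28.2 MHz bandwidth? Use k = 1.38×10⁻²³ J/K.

−99.3 dBm

P_n = kTB = 1.38×10⁻²³ × 300 × 2.82×10⁷ = 1.17×10⁻¹³ W
In dBm: 10 log₁₀(1.17×10⁻¹³ / 10⁻³) = −99.3 dBm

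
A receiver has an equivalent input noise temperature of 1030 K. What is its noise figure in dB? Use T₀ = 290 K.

6.58 dB

F = 1 + T_e/T₀ = 1 + 1030/290 = 4.55172
NF = 10 log₁₀(4.55172) = 6.58 dB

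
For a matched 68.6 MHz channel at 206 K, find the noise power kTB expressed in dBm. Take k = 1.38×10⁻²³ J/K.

−97.1 dBm

P_n = kTB = 1.38×10⁻²³ × 206 × 6.86×10⁷ = 1.95×10⁻¹³ W
In dBm: 10 log₁₀(1.95×10⁻¹³ / 10⁻³) = −97.1 dBm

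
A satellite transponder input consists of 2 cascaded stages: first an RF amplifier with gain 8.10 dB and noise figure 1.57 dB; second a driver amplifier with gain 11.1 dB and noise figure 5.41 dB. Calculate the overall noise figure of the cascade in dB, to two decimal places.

Convert to linear (a loss of L dB is a gain of −L dB): F_i = 10^(NF_i/10), G_i = 10^(G_i,dB/10)
  Stage 1: F_1 = 10^(1.57/10) = 1.435, G_1 = 10^(8.10/10) = 6.457
  Stage 2: F_2 = 10^(5.41/10) = 3.475, G_2 = 10^(11.1/10) = 12.88
Friis cascade:
  F = 1.435 + (3.475 − 1)/6.457 = 1.819
NF = 10 log₁₀(1.819) = 2.60 dB

2.60 dB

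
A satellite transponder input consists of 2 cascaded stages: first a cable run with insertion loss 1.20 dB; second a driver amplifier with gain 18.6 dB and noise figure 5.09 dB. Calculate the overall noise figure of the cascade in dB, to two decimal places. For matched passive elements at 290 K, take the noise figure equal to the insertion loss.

Convert to linear (a loss of L dB is a gain of −L dB): F_i = 10^(NF_i/10), G_i = 10^(G_i,dB/10)
  Stage 1: F_1 = 10^(1.20/10) = 1.318, G_1 = 10^(−1.20/10) = 0.7586
  Stage 2: F_2 = 10^(5.09/10) = 3.228, G_2 = 10^(18.6/10) = 72.44
Friis cascade:
  F = 1.318 + (3.228 − 1)/0.7586 = 4.256
NF = 10 log₁₀(4.256) = 6.29 dB

6.29 dB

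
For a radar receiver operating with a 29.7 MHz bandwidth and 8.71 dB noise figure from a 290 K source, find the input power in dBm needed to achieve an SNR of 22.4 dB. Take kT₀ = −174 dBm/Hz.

−68.2 dBm

Sensitivity = −174 + 10 log₁₀(B) + NF + SNR_min
= −174 + 74.73 + 8.71 + 22.4
= −68.16 dBm → −68.2 dBm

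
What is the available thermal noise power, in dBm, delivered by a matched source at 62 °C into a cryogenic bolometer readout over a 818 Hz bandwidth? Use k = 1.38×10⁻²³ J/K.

−144.2 dBm

T = 62 °C + 273.15 = 335.15 K
P_n = kTB = 1.38×10⁻²³ × 335.15 × 8.18×10² = 3.78×10⁻¹⁸ W
In dBm: 10 log₁₀(3.78×10⁻¹⁸ / 10⁻³) = −144.2 dBm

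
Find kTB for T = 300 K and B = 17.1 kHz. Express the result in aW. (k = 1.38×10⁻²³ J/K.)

70.8 aW

P_n = kTB = 1.38×10⁻²³ × 300 × 1.71×10⁴ = 7.08×10⁻¹⁷ W = 70.8 aW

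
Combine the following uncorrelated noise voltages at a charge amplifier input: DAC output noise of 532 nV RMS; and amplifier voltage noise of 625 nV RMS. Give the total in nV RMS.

Uncorrelated sources add in power (mean-square): V_tot = √(ΣV_i²)
V_tot = √[(5.32×10⁻⁷)² + (6.25×10⁻⁷)²] = 8.21×10⁻⁷ V = 821 nV

821 nV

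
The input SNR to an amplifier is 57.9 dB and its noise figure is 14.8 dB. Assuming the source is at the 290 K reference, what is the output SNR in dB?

By definition F = SNR_in/SNR_out, so in dB: SNR_out = SNR_in − NF
SNR_out = 57.9 − 14.8 = 43.1 dB

43.1 dB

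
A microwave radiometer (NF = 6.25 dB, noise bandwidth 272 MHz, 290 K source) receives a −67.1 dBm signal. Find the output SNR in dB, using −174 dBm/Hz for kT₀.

16.3 dB

Noise floor: N = −174 + 10 log₁₀(B) + NF
10 log₁₀(2.72×10⁸) = 84.35 dB
N = −174 + 84.35 + 6.25 = −83.40 dBm
SNR = P_sig − N = −67.1 − (−83.40) = 16.30 dB → 16.3 dB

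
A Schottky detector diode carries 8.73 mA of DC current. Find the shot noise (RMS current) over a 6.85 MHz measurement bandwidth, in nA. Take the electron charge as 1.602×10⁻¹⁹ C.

138 nA

I_n = √(2qI·B)
2qI·B = 2 × 1.602×10⁻¹⁹ × 8.73×10⁻³ × 6.85×10⁶ = 1.92×10⁻¹⁴ A²
I_n = √(1.92×10⁻¹⁴) = 1.38×10⁻⁷ A = 138 nA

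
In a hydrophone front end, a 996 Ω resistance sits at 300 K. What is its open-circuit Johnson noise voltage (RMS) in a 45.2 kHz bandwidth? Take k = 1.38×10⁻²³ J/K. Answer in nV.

863 nV

V_n = √(4kTRB)
4kTRB = 4 × 1.38×10⁻²³ × 300 × 9.96×10² × 4.52×10⁴ = 7.46×10⁻¹³ V²
V_n = √(7.46×10⁻¹³) = 8.63×10⁻⁷ V = 863 nV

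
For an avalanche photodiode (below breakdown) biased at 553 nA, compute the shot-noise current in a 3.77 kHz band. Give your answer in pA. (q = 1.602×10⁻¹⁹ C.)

I_n = √(2qI·B)
2qI·B = 2 × 1.602×10⁻¹⁹ × 5.53×10⁻⁷ × 3.77×10³ = 6.68×10⁻²² A²
I_n = √(6.68×10⁻²²) = 2.58×10⁻¹¹ A = 25.8 pA

25.8 pA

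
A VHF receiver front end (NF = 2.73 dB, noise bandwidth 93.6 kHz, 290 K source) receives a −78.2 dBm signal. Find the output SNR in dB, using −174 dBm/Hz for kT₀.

43.4 dB

Noise floor: N = −174 + 10 log₁₀(B) + NF
10 log₁₀(9.36×10⁴) = 49.71 dB
N = −174 + 49.71 + 2.73 = −121.56 dBm
SNR = P_sig − N = −78.2 − (−121.56) = 43.36 dB → 43.4 dB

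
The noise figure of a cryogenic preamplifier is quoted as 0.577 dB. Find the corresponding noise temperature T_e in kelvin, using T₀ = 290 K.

F = 10^(0.577/10) = 1.14209
T_e = (F − 1)·T₀ = (1.14209 − 1) × 290 = 41.2 K

41.2 K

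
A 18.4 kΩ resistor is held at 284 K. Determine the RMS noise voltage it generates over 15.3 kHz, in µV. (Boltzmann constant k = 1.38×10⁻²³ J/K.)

2.10 µV

V_n = √(4kTRB)
4kTRB = 4 × 1.38×10⁻²³ × 284 × 1.84×10⁴ × 1.53×10⁴ = 4.41×10⁻¹² V²
V_n = √(4.41×10⁻¹²) = 2.10×10⁻⁶ V = 2.10 µV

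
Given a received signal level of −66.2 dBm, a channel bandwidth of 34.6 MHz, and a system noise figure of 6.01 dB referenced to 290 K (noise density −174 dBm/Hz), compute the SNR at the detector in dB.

26.4 dB

Noise floor: N = −174 + 10 log₁₀(B) + NF
10 log₁₀(3.46×10⁷) = 75.39 dB
N = −174 + 75.39 + 6.01 = −92.60 dBm
SNR = P_sig − N = −66.2 − (−92.60) = 26.40 dB → 26.4 dB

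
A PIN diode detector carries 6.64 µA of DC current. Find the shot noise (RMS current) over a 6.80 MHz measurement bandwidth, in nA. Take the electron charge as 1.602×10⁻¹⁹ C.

3.80 nA

I_n = √(2qI·B)
2qI·B = 2 × 1.602×10⁻¹⁹ × 6.64×10⁻⁶ × 6.80×10⁶ = 1.45×10⁻¹⁷ A²
I_n = √(1.45×10⁻¹⁷) = 3.80×10⁻⁹ A = 3.80 nA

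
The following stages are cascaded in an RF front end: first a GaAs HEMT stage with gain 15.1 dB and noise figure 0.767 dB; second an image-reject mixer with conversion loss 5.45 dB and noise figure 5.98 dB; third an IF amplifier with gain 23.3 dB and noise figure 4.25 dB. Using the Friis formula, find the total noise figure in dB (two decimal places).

1.66 dB

Convert to linear (a loss of L dB is a gain of −L dB): F_i = 10^(NF_i/10), G_i = 10^(G_i,dB/10)
  Stage 1: F_1 = 10^(0.767/10) = 1.193, G_1 = 10^(15.1/10) = 32.36
  Stage 2: F_2 = 10^(5.98/10) = 3.963, G_2 = 10^(−5.45/10) = 0.2851
  Stage 3: F_3 = 10^(4.25/10) = 2.661, G_3 = 10^(23.3/10) = 213.8
Friis cascade:
  F = 1.193 + (3.963 − 1)/32.36 + (2.661 − 1)/9.226 = 1.465
NF = 10 log₁₀(1.465) = 1.66 dB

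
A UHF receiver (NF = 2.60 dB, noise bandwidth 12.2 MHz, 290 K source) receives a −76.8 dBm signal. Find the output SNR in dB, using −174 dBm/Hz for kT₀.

Noise floor: N = −174 + 10 log₁₀(B) + NF
10 log₁₀(1.22×10⁷) = 70.86 dB
N = −174 + 70.86 + 2.60 = −100.54 dBm
SNR = P_sig − N = −76.8 − (−100.54) = 23.74 dB → 23.7 dB

23.7 dB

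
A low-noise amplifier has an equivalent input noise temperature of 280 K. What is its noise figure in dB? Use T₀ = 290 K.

2.93 dB

F = 1 + T_e/T₀ = 1 + 280/290 = 1.96552
NF = 10 log₁₀(1.96552) = 2.93 dB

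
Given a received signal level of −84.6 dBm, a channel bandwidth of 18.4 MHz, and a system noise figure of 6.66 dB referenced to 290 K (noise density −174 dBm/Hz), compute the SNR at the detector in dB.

Noise floor: N = −174 + 10 log₁₀(B) + NF
10 log₁₀(1.84×10⁷) = 72.65 dB
N = −174 + 72.65 + 6.66 = −94.69 dBm
SNR = P_sig − N = −84.6 − (−94.69) = 10.09 dB → 10.1 dB

10.1 dB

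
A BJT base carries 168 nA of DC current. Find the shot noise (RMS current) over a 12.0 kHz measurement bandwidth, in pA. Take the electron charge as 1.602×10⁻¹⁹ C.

I_n = √(2qI·B)
2qI·B = 2 × 1.602×10⁻¹⁹ × 1.68×10⁻⁷ × 1.20×10⁴ = 6.46×10⁻²² A²
I_n = √(6.46×10⁻²²) = 2.54×10⁻¹¹ A = 25.4 pA

25.4 pA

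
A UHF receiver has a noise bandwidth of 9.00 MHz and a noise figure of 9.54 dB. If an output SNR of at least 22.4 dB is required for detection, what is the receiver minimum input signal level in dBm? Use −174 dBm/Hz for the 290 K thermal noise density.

Sensitivity = −174 + 10 log₁₀(B) + NF + SNR_min
= −174 + 69.54 + 9.54 + 22.4
= −72.52 dBm → −72.5 dBm

−72.5 dBm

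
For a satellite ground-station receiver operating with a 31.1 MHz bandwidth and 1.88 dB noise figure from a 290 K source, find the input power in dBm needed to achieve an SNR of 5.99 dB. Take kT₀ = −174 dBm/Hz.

−91.2 dBm

Sensitivity = −174 + 10 log₁₀(B) + NF + SNR_min
= −174 + 74.93 + 1.88 + 5.99
= −91.20 dBm → −91.2 dBm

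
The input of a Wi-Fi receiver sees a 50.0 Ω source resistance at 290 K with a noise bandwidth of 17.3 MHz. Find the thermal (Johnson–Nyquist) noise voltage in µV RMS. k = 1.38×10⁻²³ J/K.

V_n = √(4kTRB)
4kTRB = 4 × 1.38×10⁻²³ × 290 × 5.00×10¹ × 1.73×10⁷ = 1.38×10⁻¹¹ V²
V_n = √(1.38×10⁻¹¹) = 3.72×10⁻⁶ V = 3.72 µV

3.72 µV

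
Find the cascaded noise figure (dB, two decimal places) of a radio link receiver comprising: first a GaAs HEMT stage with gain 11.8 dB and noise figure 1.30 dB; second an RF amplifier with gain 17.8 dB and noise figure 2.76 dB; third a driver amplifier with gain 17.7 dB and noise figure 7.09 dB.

Convert to linear (a loss of L dB is a gain of −L dB): F_i = 10^(NF_i/10), G_i = 10^(G_i,dB/10)
  Stage 1: F_1 = 10^(1.30/10) = 1.349, G_1 = 10^(11.8/10) = 15.14
  Stage 2: F_2 = 10^(2.76/10) = 1.888, G_2 = 10^(17.8/10) = 60.26
  Stage 3: F_3 = 10^(7.09/10) = 5.117, G_3 = 10^(17.7/10) = 58.88
Friis cascade:
  F = 1.349 + (1.888 − 1)/15.14 + (5.117 − 1)/912.0 = 1.412
NF = 10 log₁₀(1.412) = 1.50 dB

1.50 dB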